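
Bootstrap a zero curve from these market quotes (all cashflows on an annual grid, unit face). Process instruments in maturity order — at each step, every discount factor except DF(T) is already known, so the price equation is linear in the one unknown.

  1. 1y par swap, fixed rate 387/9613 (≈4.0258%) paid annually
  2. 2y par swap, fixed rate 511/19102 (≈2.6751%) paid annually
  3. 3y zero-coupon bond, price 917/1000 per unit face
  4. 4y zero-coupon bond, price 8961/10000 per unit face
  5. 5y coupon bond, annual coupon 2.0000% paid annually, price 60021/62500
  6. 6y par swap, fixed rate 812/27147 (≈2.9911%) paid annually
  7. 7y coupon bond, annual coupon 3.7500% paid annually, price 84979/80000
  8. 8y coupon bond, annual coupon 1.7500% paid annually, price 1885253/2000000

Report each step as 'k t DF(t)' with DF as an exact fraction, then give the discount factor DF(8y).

step 1 [1y] swap r/1=387/9613: DF=(1 − 387/9613·(0))/(1+387/9613) = 9613/10000 ≈ 0.961300
step 2 [2y] swap r/1=511/19102: DF=(1 − 511/19102·(0.961300))/(1+511/19102) = 9489/10000 ≈ 0.948900
step 3 [3y] zero: DF = P = 917/1000 ≈ 0.917000
step 4 [4y] zero: DF = P = 8961/10000 ≈ 0.896100
step 5 [5y] bond c/1=1/50: DF=(60021/62500 − 1/50·(0.961300+0.948900+0.917000+0.896100))/(1+1/50) = 1737/2000 ≈ 0.868500
step 6 [6y] swap r/1=812/27147: DF=(1 − 812/27147·(0.961300+0.948900+0.917000+0.896100+0.868500))/(1+812/27147) = 1047/1250 ≈ 0.837600
step 7 [7y] bond c/1=3/80: DF=(84979/80000 − 3/80·(0.961300+0.948900+0.917000+0.896100+0.868500+0.837600))/(1+3/80) = 2069/2500 ≈ 0.827600
step 8 [8y] bond c/1=7/400: DF=(1885253/2000000 − 7/400·(0.961300+0.948900+0.917000+0.896100+0.868500+0.837600+0.827600))/(1+7/400) = 2047/2500 ≈ 0.818800

1 1 9613/10000
2 2 9489/10000
3 3 917/1000
4 4 8961/10000
5 5 1737/2000
6 6 1047/1250
7 7 2069/2500
8 8 2047/2500
DF(8y) = 2047/2500 ≈ 0.818800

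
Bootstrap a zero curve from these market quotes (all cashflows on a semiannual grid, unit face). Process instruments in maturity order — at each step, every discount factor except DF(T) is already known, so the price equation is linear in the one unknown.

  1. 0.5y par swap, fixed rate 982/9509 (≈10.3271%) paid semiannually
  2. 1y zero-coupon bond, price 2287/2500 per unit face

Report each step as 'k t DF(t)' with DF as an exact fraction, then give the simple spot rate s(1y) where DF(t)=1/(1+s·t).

1 1/2 9509/10000
2 1 2287/2500
s(1y) = (1/(2287/2500) − 1)/(1) = 213/2287 ≈ 9.3135%

step 1 [0.5y] swap r/2=491/9509: DF=(1 − 491/9509·(0))/(1+491/9509) = 9509/10000 ≈ 0.950900
step 2 [1y] zero: DF = P = 2287/2500 ≈ 0.914800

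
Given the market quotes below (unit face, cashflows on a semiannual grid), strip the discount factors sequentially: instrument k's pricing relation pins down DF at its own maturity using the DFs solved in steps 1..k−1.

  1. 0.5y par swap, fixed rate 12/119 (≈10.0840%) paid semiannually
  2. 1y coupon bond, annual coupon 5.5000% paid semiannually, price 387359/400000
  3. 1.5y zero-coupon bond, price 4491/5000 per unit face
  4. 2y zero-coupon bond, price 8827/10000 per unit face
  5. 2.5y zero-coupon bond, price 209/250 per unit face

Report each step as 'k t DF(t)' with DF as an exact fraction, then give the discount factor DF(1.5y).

step 1 [0.5y] swap r/2=6/119: DF=(1 − 6/119·(0))/(1+6/119) = 119/125 ≈ 0.952000
step 2 [1y] bond c/2=11/400: DF=(387359/400000 − 11/400·(0.952000))/(1+11/400) = 917/1000 ≈ 0.917000
step 3 [1.5y] zero: DF = P = 4491/5000 ≈ 0.898200
step 4 [2y] zero: DF = P = 8827/10000 ≈ 0.882700
step 5 [2.5y] zero: DF = P = 209/250 ≈ 0.836000

1 1/2 119/125
2 1 917/1000
3 3/2 4491/5000
4 2 8827/10000
5 5/2 209/250
DF(1.5y) = 4491/5000 ≈ 0.898200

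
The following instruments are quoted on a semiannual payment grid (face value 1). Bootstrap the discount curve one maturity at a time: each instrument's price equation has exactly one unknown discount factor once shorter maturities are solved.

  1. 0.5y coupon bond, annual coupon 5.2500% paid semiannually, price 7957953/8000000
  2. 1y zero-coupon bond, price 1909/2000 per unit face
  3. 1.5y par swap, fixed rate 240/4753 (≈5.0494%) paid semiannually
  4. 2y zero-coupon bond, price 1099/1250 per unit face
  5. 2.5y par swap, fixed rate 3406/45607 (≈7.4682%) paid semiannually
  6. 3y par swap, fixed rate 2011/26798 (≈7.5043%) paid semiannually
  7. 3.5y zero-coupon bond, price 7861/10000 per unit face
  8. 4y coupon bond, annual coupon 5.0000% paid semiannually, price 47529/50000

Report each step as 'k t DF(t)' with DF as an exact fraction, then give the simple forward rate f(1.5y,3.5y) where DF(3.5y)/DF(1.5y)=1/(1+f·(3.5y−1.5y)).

step 1 [0.5y] bond c/2=21/800: DF=(7957953/8000000 − 21/800·(0))/(1+21/800) = 9693/10000 ≈ 0.969300
step 2 [1y] zero: DF = P = 1909/2000 ≈ 0.954500
step 3 [1.5y] swap r/2=120/4753: DF=(1 − 120/4753·(0.969300+0.954500))/(1+120/4753) = 116/125 ≈ 0.928000
step 4 [2y] zero: DF = P = 1099/1250 ≈ 0.879200
step 5 [2.5y] swap r/2=1703/45607: DF=(1 − 1703/45607·(0.969300+0.954500+0.928000+0.879200))/(1+1703/45607) = 8297/10000 ≈ 0.829700
step 6 [3y] swap r/2=2011/53596: DF=(1 − 2011/53596·(0.969300+0.954500+0.928000+0.879200+0.829700))/(1+2011/53596) = 7989/10000 ≈ 0.798900
step 7 [3.5y] zero: DF = P = 7861/10000 ≈ 0.786100
step 8 [4y] bond c/2=1/40: DF=(47529/50000 − 1/40·(0.969300+0.954500+0.928000+0.879200+0.829700+0.798900+0.786100))/(1+1/40) = 311/400 ≈ 0.777500

1 1/2 9693/10000
2 1 1909/2000
3 3/2 116/125
4 2 1099/1250
5 5/2 8297/10000
6 3 7989/10000
7 7/2 7861/10000
8 4 311/400
f(1.5y,3.5y) = ((116/125)/(7861/10000) − 1)/(2) = 1419/15722 ≈ 9.0256%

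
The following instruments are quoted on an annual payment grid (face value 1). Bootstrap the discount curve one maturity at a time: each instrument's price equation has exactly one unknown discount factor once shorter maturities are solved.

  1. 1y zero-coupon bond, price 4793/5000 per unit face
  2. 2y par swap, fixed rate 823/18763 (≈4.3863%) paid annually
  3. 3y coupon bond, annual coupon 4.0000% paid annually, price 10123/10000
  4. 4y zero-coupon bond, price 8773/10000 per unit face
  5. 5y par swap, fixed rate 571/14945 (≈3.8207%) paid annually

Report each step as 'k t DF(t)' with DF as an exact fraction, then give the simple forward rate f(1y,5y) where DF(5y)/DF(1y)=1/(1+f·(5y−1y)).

step 1 [1y] zero: DF = P = 4793/5000 ≈ 0.958600
step 2 [2y] swap r/1=823/18763: DF=(1 − 823/18763·(0.958600))/(1+823/18763) = 9177/10000 ≈ 0.917700
step 3 [3y] bond c/1=1/25: DF=(10123/10000 − 1/25·(0.958600+0.917700))/(1+1/25) = 2253/2500 ≈ 0.901200
step 4 [4y] zero: DF = P = 8773/10000 ≈ 0.877300
step 5 [5y] swap r/1=571/14945: DF=(1 − 571/14945·(0.958600+0.917700+0.901200+0.877300))/(1+571/14945) = 8287/10000 ≈ 0.828700

1 1 4793/5000
2 2 9177/10000
3 3 2253/2500
4 4 8773/10000
5 5 8287/10000
f(1y,5y) = ((4793/5000)/(8287/10000) − 1)/(4) = 1299/33148 ≈ 3.9188%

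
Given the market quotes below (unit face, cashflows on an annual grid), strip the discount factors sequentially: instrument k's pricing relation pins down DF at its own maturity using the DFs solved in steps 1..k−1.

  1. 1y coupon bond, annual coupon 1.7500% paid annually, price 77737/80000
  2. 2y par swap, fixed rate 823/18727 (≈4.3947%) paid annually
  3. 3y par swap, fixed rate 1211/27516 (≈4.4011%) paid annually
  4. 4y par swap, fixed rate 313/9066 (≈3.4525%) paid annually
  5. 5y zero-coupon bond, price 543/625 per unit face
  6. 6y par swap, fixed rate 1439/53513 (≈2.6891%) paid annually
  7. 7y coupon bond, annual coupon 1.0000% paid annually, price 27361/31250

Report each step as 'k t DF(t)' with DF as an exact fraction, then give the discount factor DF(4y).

step 1 [1y] bond c/1=7/400: DF=(77737/80000 − 7/400·(0))/(1+7/400) = 191/200 ≈ 0.955000
step 2 [2y] swap r/1=823/18727: DF=(1 − 823/18727·(0.955000))/(1+823/18727) = 9177/10000 ≈ 0.917700
step 3 [3y] swap r/1=1211/27516: DF=(1 − 1211/27516·(0.955000+0.917700))/(1+1211/27516) = 8789/10000 ≈ 0.878900
step 4 [4y] swap r/1=313/9066: DF=(1 − 313/9066·(0.955000+0.917700+0.878900))/(1+313/9066) = 2187/2500 ≈ 0.874800
step 5 [5y] zero: DF = P = 543/625 ≈ 0.868800
step 6 [6y] swap r/1=1439/53513: DF=(1 − 1439/53513·(0.955000+0.917700+0.878900+0.874800+0.868800))/(1+1439/53513) = 8561/10000 ≈ 0.856100
step 7 [7y] bond c/1=1/100: DF=(27361/31250 − 1/100·(0.955000+0.917700+0.878900+0.874800+0.868800+0.856100))/(1+1/100) = 8139/10000 ≈ 0.813900

1 1 191/200
2 2 9177/10000
3 3 8789/10000
4 4 2187/2500
5 5 543/625
6 6 8561/10000
7 7 8139/10000
DF(4y) = 2187/2500 ≈ 0.874800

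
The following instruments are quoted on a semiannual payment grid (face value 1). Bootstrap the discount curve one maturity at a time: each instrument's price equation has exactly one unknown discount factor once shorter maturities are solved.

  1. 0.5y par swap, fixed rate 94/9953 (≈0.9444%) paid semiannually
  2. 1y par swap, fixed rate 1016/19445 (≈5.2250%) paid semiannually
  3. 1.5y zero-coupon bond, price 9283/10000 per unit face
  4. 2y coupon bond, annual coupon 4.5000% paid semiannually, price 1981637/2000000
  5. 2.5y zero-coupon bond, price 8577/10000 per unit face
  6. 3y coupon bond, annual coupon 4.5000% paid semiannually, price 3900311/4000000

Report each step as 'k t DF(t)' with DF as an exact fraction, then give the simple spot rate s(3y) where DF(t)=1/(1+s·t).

1 1/2 9953/10000
2 1 2373/2500
3 3/2 9283/10000
4 2 4529/5000
5 5/2 8577/10000
6 3 2129/2500
s(3y) = (1/(2129/2500) − 1)/(3) = 371/6387 ≈ 5.8087%

step 1 [0.5y] swap r/2=47/9953: DF=(1 − 47/9953·(0))/(1+47/9953) = 9953/10000 ≈ 0.995300
step 2 [1y] swap r/2=508/19445: DF=(1 − 508/19445·(0.995300))/(1+508/19445) = 2373/2500 ≈ 0.949200
step 3 [1.5y] zero: DF = P = 9283/10000 ≈ 0.928300
step 4 [2y] bond c/2=9/400: DF=(1981637/2000000 − 9/400·(0.995300+0.949200+0.928300))/(1+9/400) = 4529/5000 ≈ 0.905800
step 5 [2.5y] zero: DF = P = 8577/10000 ≈ 0.857700
step 6 [3y] bond c/2=9/400: DF=(3900311/4000000 − 9/400·(0.995300+0.949200+0.928300+0.905800+0.857700))/(1+9/400) = 2129/2500 ≈ 0.851600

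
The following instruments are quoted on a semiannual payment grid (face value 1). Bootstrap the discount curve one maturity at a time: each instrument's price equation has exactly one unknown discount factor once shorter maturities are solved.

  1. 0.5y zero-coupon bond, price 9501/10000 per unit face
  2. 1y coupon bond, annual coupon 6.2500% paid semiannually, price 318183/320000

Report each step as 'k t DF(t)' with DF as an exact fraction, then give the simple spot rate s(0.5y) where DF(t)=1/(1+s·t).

step 1 [0.5y] zero: DF = P = 9501/10000 ≈ 0.950100
step 2 [1y] bond c/2=1/32: DF=(318183/320000 − 1/32·(0.950100))/(1+1/32) = 4677/5000 ≈ 0.935400

1 1/2 9501/10000
2 1 4677/5000
s(0.5y) = (1/(9501/10000) − 1)/(1/2) = 998/9501 ≈ 10.5042%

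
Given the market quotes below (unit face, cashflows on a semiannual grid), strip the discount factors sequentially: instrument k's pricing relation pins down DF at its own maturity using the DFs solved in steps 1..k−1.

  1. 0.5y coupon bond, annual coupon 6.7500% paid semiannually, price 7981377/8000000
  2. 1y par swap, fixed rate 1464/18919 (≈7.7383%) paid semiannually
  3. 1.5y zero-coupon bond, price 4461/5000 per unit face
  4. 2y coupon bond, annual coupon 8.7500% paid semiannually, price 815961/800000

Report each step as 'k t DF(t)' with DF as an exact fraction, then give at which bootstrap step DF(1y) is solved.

1 1/2 9651/10000
2 1 2317/2500
3 3/2 4461/5000
4 2 1721/2000
DF(1y) is solved at step 2

step 1 [0.5y] bond c/2=27/800: DF=(7981377/8000000 − 27/800·(0))/(1+27/800) = 9651/10000 ≈ 0.965100
step 2 [1y] swap r/2=732/18919: DF=(1 − 732/18919·(0.965100))/(1+732/18919) = 2317/2500 ≈ 0.926800
step 3 [1.5y] zero: DF = P = 4461/5000 ≈ 0.892200
step 4 [2y] bond c/2=7/160: DF=(815961/800000 − 7/160·(0.965100+0.926800+0.892200))/(1+7/160) = 1721/2000 ≈ 0.860500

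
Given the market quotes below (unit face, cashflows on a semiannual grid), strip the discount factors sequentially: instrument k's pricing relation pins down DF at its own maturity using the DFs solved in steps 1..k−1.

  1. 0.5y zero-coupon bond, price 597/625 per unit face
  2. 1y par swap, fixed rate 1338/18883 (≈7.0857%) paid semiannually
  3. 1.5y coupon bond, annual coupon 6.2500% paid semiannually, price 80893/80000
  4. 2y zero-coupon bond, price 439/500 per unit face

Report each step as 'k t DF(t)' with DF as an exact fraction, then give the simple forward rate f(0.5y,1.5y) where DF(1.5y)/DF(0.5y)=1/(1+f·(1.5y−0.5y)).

step 1 [0.5y] zero: DF = P = 597/625 ≈ 0.955200
step 2 [1y] swap r/2=669/18883: DF=(1 − 669/18883·(0.955200))/(1+669/18883) = 9331/10000 ≈ 0.933100
step 3 [1.5y] bond c/2=1/32: DF=(80893/80000 − 1/32·(0.955200+0.933100))/(1+1/32) = 9233/10000 ≈ 0.923300
step 4 [2y] zero: DF = P = 439/500 ≈ 0.878000

1 1/2 597/625
2 1 9331/10000
3 3/2 9233/10000
4 2 439/500
f(0.5y,1.5y) = ((597/625)/(9233/10000) − 1)/(1) = 319/9233 ≈ 3.4550%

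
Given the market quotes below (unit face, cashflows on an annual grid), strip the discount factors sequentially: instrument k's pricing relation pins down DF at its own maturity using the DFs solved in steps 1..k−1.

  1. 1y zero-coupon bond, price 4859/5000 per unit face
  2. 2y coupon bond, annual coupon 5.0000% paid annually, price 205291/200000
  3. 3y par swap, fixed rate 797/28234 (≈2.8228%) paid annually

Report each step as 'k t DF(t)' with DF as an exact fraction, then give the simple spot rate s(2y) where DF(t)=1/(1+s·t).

step 1 [1y] zero: DF = P = 4859/5000 ≈ 0.971800
step 2 [2y] bond c/1=1/20: DF=(205291/200000 − 1/20·(0.971800))/(1+1/20) = 9313/10000 ≈ 0.931300
step 3 [3y] swap r/1=797/28234: DF=(1 − 797/28234·(0.971800+0.931300))/(1+797/28234) = 9203/10000 ≈ 0.920300

1 1 4859/5000
2 2 9313/10000
3 3 9203/10000
s(2y) = (1/(9313/10000) − 1)/(2) = 687/18626 ≈ 3.6884%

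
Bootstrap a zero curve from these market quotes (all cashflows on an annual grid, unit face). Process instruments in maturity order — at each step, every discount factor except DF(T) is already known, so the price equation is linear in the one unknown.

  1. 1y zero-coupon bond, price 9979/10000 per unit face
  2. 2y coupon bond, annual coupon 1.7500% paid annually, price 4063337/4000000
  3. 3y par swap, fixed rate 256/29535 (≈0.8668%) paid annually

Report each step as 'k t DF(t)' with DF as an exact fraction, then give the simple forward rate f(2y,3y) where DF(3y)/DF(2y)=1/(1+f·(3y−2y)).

step 1 [1y] zero: DF = P = 9979/10000 ≈ 0.997900
step 2 [2y] bond c/1=7/400: DF=(4063337/4000000 − 7/400·(0.997900))/(1+7/400) = 2453/2500 ≈ 0.981200
step 3 [3y] swap r/1=256/29535: DF=(1 − 256/29535·(0.997900+0.981200))/(1+256/29535) = 609/625 ≈ 0.974400

1 1 9979/10000
2 2 2453/2500
3 3 609/625
f(2y,3y) = ((2453/2500)/(609/625) − 1)/(1) = 17/2436 ≈ 0.6979%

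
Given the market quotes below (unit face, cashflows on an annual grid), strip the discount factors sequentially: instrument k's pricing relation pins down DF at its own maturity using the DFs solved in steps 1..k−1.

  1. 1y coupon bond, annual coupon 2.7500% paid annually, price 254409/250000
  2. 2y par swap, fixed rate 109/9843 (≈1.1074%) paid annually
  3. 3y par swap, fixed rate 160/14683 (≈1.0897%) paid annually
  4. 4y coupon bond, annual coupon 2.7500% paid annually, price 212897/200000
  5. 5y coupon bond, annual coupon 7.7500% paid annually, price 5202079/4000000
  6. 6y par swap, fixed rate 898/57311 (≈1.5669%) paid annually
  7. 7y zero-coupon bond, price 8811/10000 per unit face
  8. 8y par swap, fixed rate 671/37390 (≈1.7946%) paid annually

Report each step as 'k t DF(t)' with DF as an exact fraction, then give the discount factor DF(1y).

1 1 619/625
2 2 4891/5000
3 3 121/125
4 4 4787/5000
5 5 9269/10000
6 6 4551/5000
7 7 8811/10000
8 8 4329/5000
DF(1y) = 619/625 ≈ 0.990400

step 1 [1y] bond c/1=11/400: DF=(254409/250000 − 11/400·(0))/(1+11/400) = 619/625 ≈ 0.990400
step 2 [2y] swap r/1=109/9843: DF=(1 − 109/9843·(0.990400))/(1+109/9843) = 4891/5000 ≈ 0.978200
step 3 [3y] swap r/1=160/14683: DF=(1 − 160/14683·(0.990400+0.978200))/(1+160/14683) = 121/125 ≈ 0.968000
step 4 [4y] bond c/1=11/400: DF=(212897/200000 − 11/400·(0.990400+0.978200+0.968000))/(1+11/400) = 4787/5000 ≈ 0.957400
step 5 [5y] bond c/1=31/400: DF=(5202079/4000000 − 31/400·(0.990400+0.978200+0.968000+0.957400))/(1+31/400) = 9269/10000 ≈ 0.926900
step 6 [6y] swap r/1=898/57311: DF=(1 − 898/57311·(0.990400+0.978200+0.968000+0.957400+0.926900))/(1+898/57311) = 4551/5000 ≈ 0.910200
step 7 [7y] zero: DF = P = 8811/10000 ≈ 0.881100
step 8 [8y] swap r/1=671/37390: DF=(1 − 671/37390·(0.990400+0.978200+0.968000+0.957400+0.926900+0.910200+0.881100))/(1+671/37390) = 4329/5000 ≈ 0.865800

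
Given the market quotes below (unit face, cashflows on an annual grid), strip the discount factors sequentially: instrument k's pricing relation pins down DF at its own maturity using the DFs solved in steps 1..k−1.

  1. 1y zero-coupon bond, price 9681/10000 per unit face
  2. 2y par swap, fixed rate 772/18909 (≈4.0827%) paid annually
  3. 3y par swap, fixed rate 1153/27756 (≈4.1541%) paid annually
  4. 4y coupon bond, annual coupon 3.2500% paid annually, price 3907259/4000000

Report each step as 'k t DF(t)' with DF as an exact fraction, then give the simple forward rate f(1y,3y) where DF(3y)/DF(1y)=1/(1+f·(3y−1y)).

step 1 [1y] zero: DF = P = 9681/10000 ≈ 0.968100
step 2 [2y] swap r/1=772/18909: DF=(1 − 772/18909·(0.968100))/(1+772/18909) = 2307/2500 ≈ 0.922800
step 3 [3y] swap r/1=1153/27756: DF=(1 − 1153/27756·(0.968100+0.922800))/(1+1153/27756) = 8847/10000 ≈ 0.884700
step 4 [4y] bond c/1=13/400: DF=(3907259/4000000 − 13/400·(0.968100+0.922800+0.884700))/(1+13/400) = 8587/10000 ≈ 0.858700

1 1 9681/10000
2 2 2307/2500
3 3 8847/10000
4 4 8587/10000
f(1y,3y) = ((9681/10000)/(8847/10000) − 1)/(2) = 139/2949 ≈ 4.7135%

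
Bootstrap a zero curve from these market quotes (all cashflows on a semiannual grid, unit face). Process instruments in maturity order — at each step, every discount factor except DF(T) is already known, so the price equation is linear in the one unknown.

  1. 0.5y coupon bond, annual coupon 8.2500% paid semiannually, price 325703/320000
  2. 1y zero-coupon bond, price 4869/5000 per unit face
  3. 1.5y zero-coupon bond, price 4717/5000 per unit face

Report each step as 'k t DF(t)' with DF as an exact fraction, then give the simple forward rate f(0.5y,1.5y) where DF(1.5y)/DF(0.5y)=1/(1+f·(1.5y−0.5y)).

1 1/2 391/400
2 1 4869/5000
3 3/2 4717/5000
f(0.5y,1.5y) = ((391/400)/(4717/5000) − 1)/(1) = 341/9434 ≈ 3.6146%

step 1 [0.5y] bond c/2=33/800: DF=(325703/320000 − 33/800·(0))/(1+33/800) = 391/400 ≈ 0.977500
step 2 [1y] zero: DF = P = 4869/5000 ≈ 0.973800
step 3 [1.5y] zero: DF = P = 4717/5000 ≈ 0.943400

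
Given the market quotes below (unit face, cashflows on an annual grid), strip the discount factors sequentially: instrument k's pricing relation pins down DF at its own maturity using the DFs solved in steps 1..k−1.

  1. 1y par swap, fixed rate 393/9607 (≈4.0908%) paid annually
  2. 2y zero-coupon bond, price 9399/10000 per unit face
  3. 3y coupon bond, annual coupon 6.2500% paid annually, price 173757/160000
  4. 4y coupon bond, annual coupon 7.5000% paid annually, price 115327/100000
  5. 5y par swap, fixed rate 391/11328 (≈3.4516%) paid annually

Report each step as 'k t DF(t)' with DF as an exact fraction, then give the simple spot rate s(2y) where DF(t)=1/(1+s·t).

1 1 9607/10000
2 2 9399/10000
3 3 9103/10000
4 4 8767/10000
5 5 2109/2500
s(2y) = (1/(9399/10000) − 1)/(2) = 601/18798 ≈ 3.1971%

step 1 [1y] swap r/1=393/9607: DF=(1 − 393/9607·(0))/(1+393/9607) = 9607/10000 ≈ 0.960700
step 2 [2y] zero: DF = P = 9399/10000 ≈ 0.939900
step 3 [3y] bond c/1=1/16: DF=(173757/160000 − 1/16·(0.960700+0.939900))/(1+1/16) = 9103/10000 ≈ 0.910300
step 4 [4y] bond c/1=3/40: DF=(115327/100000 − 3/40·(0.960700+0.939900+0.910300))/(1+3/40) = 8767/10000 ≈ 0.876700
step 5 [5y] swap r/1=391/11328: DF=(1 − 391/11328·(0.960700+0.939900+0.910300+0.876700))/(1+391/11328) = 2109/2500 ≈ 0.843600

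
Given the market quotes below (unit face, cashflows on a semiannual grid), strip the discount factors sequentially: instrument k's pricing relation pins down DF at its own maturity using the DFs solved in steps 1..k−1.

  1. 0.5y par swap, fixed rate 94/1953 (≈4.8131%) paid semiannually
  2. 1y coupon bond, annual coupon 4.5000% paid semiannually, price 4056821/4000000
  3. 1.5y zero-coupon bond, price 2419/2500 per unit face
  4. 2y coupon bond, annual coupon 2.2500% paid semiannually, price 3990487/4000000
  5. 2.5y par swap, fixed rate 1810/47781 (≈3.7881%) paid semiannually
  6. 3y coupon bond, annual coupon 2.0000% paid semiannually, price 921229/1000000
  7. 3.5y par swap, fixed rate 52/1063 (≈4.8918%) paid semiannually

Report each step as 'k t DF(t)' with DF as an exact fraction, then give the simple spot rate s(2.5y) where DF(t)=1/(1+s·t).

1 1/2 1953/2000
2 1 1213/1250
3 3/2 2419/2500
4 2 9541/10000
5 5/2 1819/2000
6 3 1081/1250
7 7/2 4207/5000
s(2.5y) = (1/(1819/2000) − 1)/(5/2) = 362/9095 ≈ 3.9802%

step 1 [0.5y] swap r/2=47/1953: DF=(1 − 47/1953·(0))/(1+47/1953) = 1953/2000 ≈ 0.976500
step 2 [1y] bond c/2=9/400: DF=(4056821/4000000 − 9/400·(0.976500))/(1+9/400) = 1213/1250 ≈ 0.970400
step 3 [1.5y] zero: DF = P = 2419/2500 ≈ 0.967600
step 4 [2y] bond c/2=9/800: DF=(3990487/4000000 − 9/800·(0.976500+0.970400+0.967600))/(1+9/800) = 9541/10000 ≈ 0.954100
step 5 [2.5y] swap r/2=905/47781: DF=(1 − 905/47781·(0.976500+0.970400+0.967600+0.954100))/(1+905/47781) = 1819/2000 ≈ 0.909500
step 6 [3y] bond c/2=1/100: DF=(921229/1000000 − 1/100·(0.976500+0.970400+0.967600+0.954100+0.909500))/(1+1/100) = 1081/1250 ≈ 0.864800
step 7 [3.5y] swap r/2=26/1063: DF=(1 − 26/1063·(0.976500+0.970400+0.967600+0.954100+0.909500+0.864800))/(1+26/1063) = 4207/5000 ≈ 0.841400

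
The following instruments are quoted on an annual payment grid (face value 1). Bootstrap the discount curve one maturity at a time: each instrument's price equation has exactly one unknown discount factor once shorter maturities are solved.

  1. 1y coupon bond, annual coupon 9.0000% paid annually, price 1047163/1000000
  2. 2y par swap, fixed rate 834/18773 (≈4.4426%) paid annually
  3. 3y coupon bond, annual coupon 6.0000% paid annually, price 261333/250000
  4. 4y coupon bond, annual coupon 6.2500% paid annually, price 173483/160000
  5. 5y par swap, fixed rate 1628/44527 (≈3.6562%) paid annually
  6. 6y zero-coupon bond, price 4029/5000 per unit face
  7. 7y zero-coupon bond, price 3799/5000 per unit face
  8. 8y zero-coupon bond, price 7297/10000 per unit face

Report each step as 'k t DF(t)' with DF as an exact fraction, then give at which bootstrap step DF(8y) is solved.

step 1 [1y] bond c/1=9/100: DF=(1047163/1000000 − 9/100·(0))/(1+9/100) = 9607/10000 ≈ 0.960700
step 2 [2y] swap r/1=834/18773: DF=(1 − 834/18773·(0.960700))/(1+834/18773) = 4583/5000 ≈ 0.916600
step 3 [3y] bond c/1=3/50: DF=(261333/250000 − 3/50·(0.960700+0.916600))/(1+3/50) = 8799/10000 ≈ 0.879900
step 4 [4y] bond c/1=1/16: DF=(173483/160000 − 1/16·(0.960700+0.916600+0.879900))/(1+1/16) = 8583/10000 ≈ 0.858300
step 5 [5y] swap r/1=1628/44527: DF=(1 − 1628/44527·(0.960700+0.916600+0.879900+0.858300))/(1+1628/44527) = 2093/2500 ≈ 0.837200
step 6 [6y] zero: DF = P = 4029/5000 ≈ 0.805800
step 7 [7y] zero: DF = P = 3799/5000 ≈ 0.759800
step 8 [8y] zero: DF = P = 7297/10000 ≈ 0.729700

1 1 9607/10000
2 2 4583/5000
3 3 8799/10000
4 4 8583/10000
5 5 2093/2500
6 6 4029/5000
7 7 3799/5000
8 8 7297/10000
DF(8y) is solved at step 8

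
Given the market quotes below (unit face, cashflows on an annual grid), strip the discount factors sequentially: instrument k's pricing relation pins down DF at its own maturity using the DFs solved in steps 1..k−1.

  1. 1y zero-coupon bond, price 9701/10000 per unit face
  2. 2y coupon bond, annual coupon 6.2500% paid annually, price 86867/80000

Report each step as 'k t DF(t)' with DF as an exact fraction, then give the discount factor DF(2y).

step 1 [1y] zero: DF = P = 9701/10000 ≈ 0.970100
step 2 [2y] bond c/1=1/16: DF=(86867/80000 − 1/16·(0.970100))/(1+1/16) = 9649/10000 ≈ 0.964900

1 1 9701/10000
2 2 9649/10000
DF(2y) = 9649/10000 ≈ 0.964900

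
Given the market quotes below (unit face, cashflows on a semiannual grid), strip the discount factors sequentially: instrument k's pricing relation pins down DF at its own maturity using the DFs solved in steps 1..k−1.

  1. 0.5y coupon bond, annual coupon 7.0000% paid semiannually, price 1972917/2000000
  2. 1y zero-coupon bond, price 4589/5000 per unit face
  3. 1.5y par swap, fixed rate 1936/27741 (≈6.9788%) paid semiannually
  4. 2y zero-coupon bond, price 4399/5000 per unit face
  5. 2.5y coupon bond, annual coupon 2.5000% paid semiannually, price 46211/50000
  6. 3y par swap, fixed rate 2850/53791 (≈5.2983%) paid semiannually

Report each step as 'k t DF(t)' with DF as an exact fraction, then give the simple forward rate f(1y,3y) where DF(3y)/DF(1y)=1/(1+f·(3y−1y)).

step 1 [0.5y] bond c/2=7/200: DF=(1972917/2000000 − 7/200·(0))/(1+7/200) = 9531/10000 ≈ 0.953100
step 2 [1y] zero: DF = P = 4589/5000 ≈ 0.917800
step 3 [1.5y] swap r/2=968/27741: DF=(1 − 968/27741·(0.953100+0.917800))/(1+968/27741) = 1129/1250 ≈ 0.903200
step 4 [2y] zero: DF = P = 4399/5000 ≈ 0.879800
step 5 [2.5y] bond c/2=1/80: DF=(46211/50000 − 1/80·(0.953100+0.917800+0.903200+0.879800))/(1+1/80) = 8677/10000 ≈ 0.867700
step 6 [3y] swap r/2=1425/53791: DF=(1 − 1425/53791·(0.953100+0.917800+0.903200+0.879800+0.867700))/(1+1425/53791) = 343/400 ≈ 0.857500

1 1/2 9531/10000
2 1 4589/5000
3 3/2 1129/1250
4 2 4399/5000
5 5/2 8677/10000
6 3 343/400
f(1y,3y) = ((4589/5000)/(343/400) − 1)/(2) = 603/17150 ≈ 3.5160%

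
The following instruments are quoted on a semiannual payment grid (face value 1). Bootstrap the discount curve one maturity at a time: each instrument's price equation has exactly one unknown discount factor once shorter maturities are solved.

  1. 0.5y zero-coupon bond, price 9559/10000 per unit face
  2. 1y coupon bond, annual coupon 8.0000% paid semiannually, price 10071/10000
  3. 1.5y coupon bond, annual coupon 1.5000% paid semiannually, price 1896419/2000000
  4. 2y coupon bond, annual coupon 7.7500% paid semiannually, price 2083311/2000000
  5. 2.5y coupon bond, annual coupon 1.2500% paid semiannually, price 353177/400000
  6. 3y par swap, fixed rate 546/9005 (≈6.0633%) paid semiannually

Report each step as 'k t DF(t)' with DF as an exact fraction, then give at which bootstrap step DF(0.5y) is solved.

step 1 [0.5y] zero: DF = P = 9559/10000 ≈ 0.955900
step 2 [1y] bond c/2=1/25: DF=(10071/10000 − 1/25·(0.955900))/(1+1/25) = 2329/2500 ≈ 0.931600
step 3 [1.5y] bond c/2=3/400: DF=(1896419/2000000 − 3/400·(0.955900+0.931600))/(1+3/400) = 9271/10000 ≈ 0.927100
step 4 [2y] bond c/2=31/800: DF=(2083311/2000000 − 31/800·(0.955900+0.931600+0.927100))/(1+31/800) = 4489/5000 ≈ 0.897800
step 5 [2.5y] bond c/2=1/160: DF=(353177/400000 − 1/160·(0.955900+0.931600+0.927100+0.897800))/(1+1/160) = 534/625 ≈ 0.854400
step 6 [3y] swap r/2=273/9005: DF=(1 − 273/9005·(0.955900+0.931600+0.927100+0.897800+0.854400))/(1+273/9005) = 4181/5000 ≈ 0.836200

1 1/2 9559/10000
2 1 2329/2500
3 3/2 9271/10000
4 2 4489/5000
5 5/2 534/625
6 3 4181/5000
DF(0.5y) is solved at step 1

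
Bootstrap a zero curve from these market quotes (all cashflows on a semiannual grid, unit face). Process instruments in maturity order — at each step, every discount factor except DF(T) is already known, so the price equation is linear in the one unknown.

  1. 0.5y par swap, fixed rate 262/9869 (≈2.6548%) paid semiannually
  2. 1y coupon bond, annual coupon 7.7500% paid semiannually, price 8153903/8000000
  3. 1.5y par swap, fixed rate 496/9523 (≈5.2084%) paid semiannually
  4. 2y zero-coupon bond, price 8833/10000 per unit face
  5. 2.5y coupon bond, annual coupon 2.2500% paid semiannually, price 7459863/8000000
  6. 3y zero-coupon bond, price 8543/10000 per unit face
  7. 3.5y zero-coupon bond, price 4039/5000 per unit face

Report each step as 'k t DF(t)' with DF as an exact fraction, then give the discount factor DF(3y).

step 1 [0.5y] swap r/2=131/9869: DF=(1 − 131/9869·(0))/(1+131/9869) = 9869/10000 ≈ 0.986900
step 2 [1y] bond c/2=31/800: DF=(8153903/8000000 − 31/800·(0.986900))/(1+31/800) = 2361/2500 ≈ 0.944400
step 3 [1.5y] swap r/2=248/9523: DF=(1 − 248/9523·(0.986900+0.944400))/(1+248/9523) = 1157/1250 ≈ 0.925600
step 4 [2y] zero: DF = P = 8833/10000 ≈ 0.883300
step 5 [2.5y] bond c/2=9/800: DF=(7459863/8000000 − 9/800·(0.986900+0.944400+0.925600+0.883300))/(1+9/800) = 1761/2000 ≈ 0.880500
step 6 [3y] zero: DF = P = 8543/10000 ≈ 0.854300
step 7 [3.5y] zero: DF = P = 4039/5000 ≈ 0.807800

1 1/2 9869/10000
2 1 2361/2500
3 3/2 1157/1250
4 2 8833/10000
5 5/2 1761/2000
6 3 8543/10000
7 7/2 4039/5000
DF(3y) = 8543/10000 ≈ 0.854300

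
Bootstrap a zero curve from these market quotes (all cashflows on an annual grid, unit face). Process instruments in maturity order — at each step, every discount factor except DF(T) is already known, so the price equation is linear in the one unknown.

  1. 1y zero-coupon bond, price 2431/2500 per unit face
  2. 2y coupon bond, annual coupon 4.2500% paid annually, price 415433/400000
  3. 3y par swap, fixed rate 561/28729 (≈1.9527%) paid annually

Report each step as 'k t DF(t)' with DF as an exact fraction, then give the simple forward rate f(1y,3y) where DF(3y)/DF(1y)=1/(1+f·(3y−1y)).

1 1 2431/2500
2 2 4783/5000
3 3 9439/10000
f(1y,3y) = ((2431/2500)/(9439/10000) − 1)/(2) = 285/18878 ≈ 1.5097%

step 1 [1y] zero: DF = P = 2431/2500 ≈ 0.972400
step 2 [2y] bond c/1=17/400: DF=(415433/400000 − 17/400·(0.972400))/(1+17/400) = 4783/5000 ≈ 0.956600
step 3 [3y] swap r/1=561/28729: DF=(1 − 561/28729·(0.972400+0.956600))/(1+561/28729) = 9439/10000 ≈ 0.943900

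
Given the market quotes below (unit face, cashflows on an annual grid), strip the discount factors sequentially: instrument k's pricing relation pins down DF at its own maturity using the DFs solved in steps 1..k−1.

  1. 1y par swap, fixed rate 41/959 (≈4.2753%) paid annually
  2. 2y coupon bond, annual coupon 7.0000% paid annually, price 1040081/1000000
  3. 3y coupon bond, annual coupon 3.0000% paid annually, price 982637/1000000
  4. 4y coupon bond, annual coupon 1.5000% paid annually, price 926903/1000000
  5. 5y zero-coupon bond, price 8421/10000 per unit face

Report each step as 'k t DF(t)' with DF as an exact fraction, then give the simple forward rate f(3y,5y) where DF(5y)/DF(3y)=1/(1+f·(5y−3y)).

1 1 959/1000
2 2 9093/10000
3 3 2249/2500
4 4 8723/10000
5 5 8421/10000
f(3y,5y) = ((2249/2500)/(8421/10000) − 1)/(2) = 575/16842 ≈ 3.4141%

step 1 [1y] swap r/1=41/959: DF=(1 − 41/959·(0))/(1+41/959) = 959/1000 ≈ 0.959000
step 2 [2y] bond c/1=7/100: DF=(1040081/1000000 − 7/100·(0.959000))/(1+7/100) = 9093/10000 ≈ 0.909300
step 3 [3y] bond c/1=3/100: DF=(982637/1000000 − 3/100·(0.959000+0.909300))/(1+3/100) = 2249/2500 ≈ 0.899600
step 4 [4y] bond c/1=3/200: DF=(926903/1000000 − 3/200·(0.959000+0.909300+0.899600))/(1+3/200) = 8723/10000 ≈ 0.872300
step 5 [5y] zero: DF = P = 8421/10000 ≈ 0.842100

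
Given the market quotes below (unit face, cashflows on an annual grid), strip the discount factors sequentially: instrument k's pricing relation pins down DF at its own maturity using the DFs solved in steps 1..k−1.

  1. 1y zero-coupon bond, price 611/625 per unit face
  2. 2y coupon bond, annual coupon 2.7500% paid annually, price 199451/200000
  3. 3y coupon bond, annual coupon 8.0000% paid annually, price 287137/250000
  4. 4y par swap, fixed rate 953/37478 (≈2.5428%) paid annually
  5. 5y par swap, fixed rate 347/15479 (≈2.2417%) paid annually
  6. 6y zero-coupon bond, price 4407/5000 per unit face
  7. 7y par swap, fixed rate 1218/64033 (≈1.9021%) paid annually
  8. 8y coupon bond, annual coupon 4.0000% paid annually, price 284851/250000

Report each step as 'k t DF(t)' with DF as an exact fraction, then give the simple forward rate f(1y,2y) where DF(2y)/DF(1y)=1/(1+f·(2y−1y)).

1 1 611/625
2 2 2361/2500
3 3 9211/10000
4 4 9047/10000
5 5 8959/10000
6 6 4407/5000
7 7 4391/5000
8 8 8493/10000
f(1y,2y) = ((611/625)/(2361/2500) − 1)/(1) = 83/2361 ≈ 3.5155%

step 1 [1y] zero: DF = P = 611/625 ≈ 0.977600
step 2 [2y] bond c/1=11/400: DF=(199451/200000 − 11/400·(0.977600))/(1+11/400) = 2361/2500 ≈ 0.944400
step 3 [3y] bond c/1=2/25: DF=(287137/250000 − 2/25·(0.977600+0.944400))/(1+2/25) = 9211/10000 ≈ 0.921100
step 4 [4y] swap r/1=953/37478: DF=(1 − 953/37478·(0.977600+0.944400+0.921100))/(1+953/37478) = 9047/10000 ≈ 0.904700
step 5 [5y] swap r/1=347/15479: DF=(1 − 347/15479·(0.977600+0.944400+0.921100+0.904700))/(1+347/15479) = 8959/10000 ≈ 0.895900
step 6 [6y] zero: DF = P = 4407/5000 ≈ 0.881400
step 7 [7y] swap r/1=1218/64033: DF=(1 − 1218/64033·(0.977600+0.944400+0.921100+0.904700+0.895900+0.881400))/(1+1218/64033) = 4391/5000 ≈ 0.878200
step 8 [8y] bond c/1=1/25: DF=(284851/250000 − 1/25·(0.977600+0.944400+0.921100+0.904700+0.895900+0.881400+0.878200))/(1+1/25) = 8493/10000 ≈ 0.849300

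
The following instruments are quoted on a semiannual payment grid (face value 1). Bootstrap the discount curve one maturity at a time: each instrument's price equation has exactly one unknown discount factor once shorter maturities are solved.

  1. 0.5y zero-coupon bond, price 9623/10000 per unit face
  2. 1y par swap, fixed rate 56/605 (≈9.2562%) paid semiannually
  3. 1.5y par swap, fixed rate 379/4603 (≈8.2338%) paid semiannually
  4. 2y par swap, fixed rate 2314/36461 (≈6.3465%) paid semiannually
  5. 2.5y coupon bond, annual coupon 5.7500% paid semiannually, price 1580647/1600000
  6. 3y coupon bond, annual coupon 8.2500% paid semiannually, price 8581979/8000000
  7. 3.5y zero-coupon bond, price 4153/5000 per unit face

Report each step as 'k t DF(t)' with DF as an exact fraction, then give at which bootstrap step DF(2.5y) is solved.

1 1/2 9623/10000
2 1 2283/2500
3 3/2 8863/10000
4 2 8843/10000
5 5/2 1073/1250
6 3 4259/5000
7 7/2 4153/5000
DF(2.5y) is solved at step 5

step 1 [0.5y] zero: DF = P = 9623/10000 ≈ 0.962300
step 2 [1y] swap r/2=28/605: DF=(1 − 28/605·(0.962300))/(1+28/605) = 2283/2500 ≈ 0.913200
step 3 [1.5y] swap r/2=379/9206: DF=(1 − 379/9206·(0.962300+0.913200))/(1+379/9206) = 8863/10000 ≈ 0.886300
step 4 [2y] swap r/2=1157/36461: DF=(1 − 1157/36461·(0.962300+0.913200+0.886300))/(1+1157/36461) = 8843/10000 ≈ 0.884300
step 5 [2.5y] bond c/2=23/800: DF=(1580647/1600000 − 23/800·(0.962300+0.913200+0.886300+0.884300))/(1+23/800) = 1073/1250 ≈ 0.858400
step 6 [3y] bond c/2=33/800: DF=(8581979/8000000 − 33/800·(0.962300+0.913200+0.886300+0.884300+0.858400))/(1+33/800) = 4259/5000 ≈ 0.851800
step 7 [3.5y] zero: DF = P = 4153/5000 ≈ 0.830600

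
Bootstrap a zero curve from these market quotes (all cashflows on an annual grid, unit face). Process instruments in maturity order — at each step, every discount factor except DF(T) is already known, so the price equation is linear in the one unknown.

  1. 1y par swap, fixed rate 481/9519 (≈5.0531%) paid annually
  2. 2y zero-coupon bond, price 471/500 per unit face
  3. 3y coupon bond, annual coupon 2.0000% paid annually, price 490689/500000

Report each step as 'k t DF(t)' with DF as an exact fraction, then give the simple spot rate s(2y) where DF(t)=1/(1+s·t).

1 1 9519/10000
2 2 471/500
3 3 37/40
s(2y) = (1/(471/500) − 1)/(2) = 29/942 ≈ 3.0786%

step 1 [1y] swap r/1=481/9519: DF=(1 − 481/9519·(0))/(1+481/9519) = 9519/10000 ≈ 0.951900
step 2 [2y] zero: DF = P = 471/500 ≈ 0.942000
step 3 [3y] bond c/1=1/50: DF=(490689/500000 − 1/50·(0.951900+0.942000))/(1+1/50) = 37/40 ≈ 0.925000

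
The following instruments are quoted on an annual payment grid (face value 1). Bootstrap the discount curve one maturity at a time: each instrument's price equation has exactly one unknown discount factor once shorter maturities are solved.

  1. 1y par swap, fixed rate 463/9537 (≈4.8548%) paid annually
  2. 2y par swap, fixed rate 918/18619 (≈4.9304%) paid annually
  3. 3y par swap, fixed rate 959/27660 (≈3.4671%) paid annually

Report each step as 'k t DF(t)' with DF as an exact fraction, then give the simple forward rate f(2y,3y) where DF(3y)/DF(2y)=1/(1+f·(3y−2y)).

step 1 [1y] swap r/1=463/9537: DF=(1 − 463/9537·(0))/(1+463/9537) = 9537/10000 ≈ 0.953700
step 2 [2y] swap r/1=918/18619: DF=(1 − 918/18619·(0.953700))/(1+918/18619) = 4541/5000 ≈ 0.908200
step 3 [3y] swap r/1=959/27660: DF=(1 − 959/27660·(0.953700+0.908200))/(1+959/27660) = 9041/10000 ≈ 0.904100

1 1 9537/10000
2 2 4541/5000
3 3 9041/10000
f(2y,3y) = ((4541/5000)/(9041/10000) − 1)/(1) = 41/9041 ≈ 0.4535%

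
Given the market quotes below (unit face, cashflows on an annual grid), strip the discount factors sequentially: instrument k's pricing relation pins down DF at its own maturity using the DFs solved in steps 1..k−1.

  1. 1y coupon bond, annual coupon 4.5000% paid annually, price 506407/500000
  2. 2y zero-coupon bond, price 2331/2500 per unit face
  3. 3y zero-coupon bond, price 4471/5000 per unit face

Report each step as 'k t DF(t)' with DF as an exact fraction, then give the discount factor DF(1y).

1 1 2423/2500
2 2 2331/2500
3 3 4471/5000
DF(1y) = 2423/2500 ≈ 0.969200

step 1 [1y] bond c/1=9/200: DF=(506407/500000 − 9/200·(0))/(1+9/200) = 2423/2500 ≈ 0.969200
step 2 [2y] zero: DF = P = 2331/2500 ≈ 0.932400
step 3 [3y] zero: DF = P = 4471/5000 ≈ 0.894200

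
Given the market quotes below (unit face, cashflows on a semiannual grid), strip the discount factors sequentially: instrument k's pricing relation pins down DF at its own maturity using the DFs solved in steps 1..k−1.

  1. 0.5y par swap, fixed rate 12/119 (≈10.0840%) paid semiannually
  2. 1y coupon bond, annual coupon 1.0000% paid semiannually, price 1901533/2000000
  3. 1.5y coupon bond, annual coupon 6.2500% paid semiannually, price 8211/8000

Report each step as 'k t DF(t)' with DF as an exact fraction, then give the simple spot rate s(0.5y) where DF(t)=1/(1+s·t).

1 1/2 119/125
2 1 9413/10000
3 3/2 9379/10000
s(0.5y) = (1/(119/125) − 1)/(1/2) = 12/119 ≈ 10.0840%

step 1 [0.5y] swap r/2=6/119: DF=(1 − 6/119·(0))/(1+6/119) = 119/125 ≈ 0.952000
step 2 [1y] bond c/2=1/200: DF=(1901533/2000000 − 1/200·(0.952000))/(1+1/200) = 9413/10000 ≈ 0.941300
step 3 [1.5y] bond c/2=1/32: DF=(8211/8000 − 1/32·(0.952000+0.941300))/(1+1/32) = 9379/10000 ≈ 0.937900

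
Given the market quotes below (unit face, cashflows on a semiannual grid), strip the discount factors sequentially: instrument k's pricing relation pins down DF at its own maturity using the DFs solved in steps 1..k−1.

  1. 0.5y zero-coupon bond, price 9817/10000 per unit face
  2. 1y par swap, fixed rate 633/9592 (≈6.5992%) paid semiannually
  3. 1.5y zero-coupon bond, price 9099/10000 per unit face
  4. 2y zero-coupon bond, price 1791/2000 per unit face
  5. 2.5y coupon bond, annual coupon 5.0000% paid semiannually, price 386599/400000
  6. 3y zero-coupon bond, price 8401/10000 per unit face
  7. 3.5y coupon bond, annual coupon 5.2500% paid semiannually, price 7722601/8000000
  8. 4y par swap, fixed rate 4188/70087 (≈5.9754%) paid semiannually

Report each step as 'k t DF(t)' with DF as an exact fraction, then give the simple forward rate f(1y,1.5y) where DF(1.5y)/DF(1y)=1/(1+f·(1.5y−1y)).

1 1/2 9817/10000
2 1 9367/10000
3 3/2 9099/10000
4 2 1791/2000
5 5/2 8521/10000
6 3 8401/10000
7 7/2 8021/10000
8 4 3953/5000
f(1y,1.5y) = ((9367/10000)/(9099/10000) − 1)/(1/2) = 536/9099 ≈ 5.8908%

step 1 [0.5y] zero: DF = P = 9817/10000 ≈ 0.981700
step 2 [1y] swap r/2=633/19184: DF=(1 − 633/19184·(0.981700))/(1+633/19184) = 9367/10000 ≈ 0.936700
step 3 [1.5y] zero: DF = P = 9099/10000 ≈ 0.909900
step 4 [2y] zero: DF = P = 1791/2000 ≈ 0.895500
step 5 [2.5y] bond c/2=1/40: DF=(386599/400000 − 1/40·(0.981700+0.936700+0.909900+0.895500))/(1+1/40) = 8521/10000 ≈ 0.852100
step 6 [3y] zero: DF = P = 8401/10000 ≈ 0.840100
step 7 [3.5y] bond c/2=21/800: DF=(7722601/8000000 − 21/800·(0.981700+0.936700+0.909900+0.895500+0.852100+0.840100))/(1+21/800) = 8021/10000 ≈ 0.802100
step 8 [4y] swap r/2=2094/70087: DF=(1 − 2094/70087·(0.981700+0.936700+0.909900+0.895500+0.852100+0.840100+0.802100))/(1+2094/70087) = 3953/5000 ≈ 0.790600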